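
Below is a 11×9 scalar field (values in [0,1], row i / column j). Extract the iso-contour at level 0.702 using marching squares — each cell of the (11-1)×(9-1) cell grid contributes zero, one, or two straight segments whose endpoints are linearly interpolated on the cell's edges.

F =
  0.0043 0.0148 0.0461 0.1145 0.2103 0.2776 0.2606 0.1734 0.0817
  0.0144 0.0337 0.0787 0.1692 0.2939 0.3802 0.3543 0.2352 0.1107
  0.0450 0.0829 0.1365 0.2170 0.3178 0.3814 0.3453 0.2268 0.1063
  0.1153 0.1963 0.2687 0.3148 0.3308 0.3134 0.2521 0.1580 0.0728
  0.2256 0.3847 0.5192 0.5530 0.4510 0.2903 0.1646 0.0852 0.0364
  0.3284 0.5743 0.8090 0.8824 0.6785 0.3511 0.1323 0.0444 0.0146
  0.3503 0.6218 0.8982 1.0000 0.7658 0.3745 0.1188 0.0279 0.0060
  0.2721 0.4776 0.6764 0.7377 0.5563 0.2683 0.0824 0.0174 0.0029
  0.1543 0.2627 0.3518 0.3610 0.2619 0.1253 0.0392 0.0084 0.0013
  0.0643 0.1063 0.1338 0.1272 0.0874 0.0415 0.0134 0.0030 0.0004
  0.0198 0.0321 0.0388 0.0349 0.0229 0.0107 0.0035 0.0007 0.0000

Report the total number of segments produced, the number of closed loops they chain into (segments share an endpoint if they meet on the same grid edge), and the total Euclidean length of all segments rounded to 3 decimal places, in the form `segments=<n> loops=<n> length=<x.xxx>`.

cell (4,1): code 0100 → (4.631,2.000)–(5.000,1.544)
cell (4,2): code 1100 → (4.452,3.000)–(4.631,2.000)
cell (4,3): code 1000 → (5.000,3.885)–(4.452,3.000)
cell (5,1): code 0110 → (5.000,1.544)–(6.000,1.290)
cell (5,3): code 1101 → (5.269,4.000)–(5.000,3.885)
cell (5,4): code 1000 → (6.000,4.163)–(5.269,4.000)
cell (6,1): code 0010 → (6.000,1.290)–(6.885,2.000)
cell (6,2): code 0111 → (6.885,2.000)–(7.000,2.418)
cell (6,3): code 1011 → (7.000,3.197)–(6.305,4.000)
cell (6,4): code 0001 → (6.305,4.000)–(6.000,4.163)
cell (7,2): code 0010 → (7.000,2.418)–(7.095,3.000)
cell (7,3): code 0001 → (7.095,3.000)–(7.000,3.197)
total: 12 segments, chained into 1 closed loop(s), length Σ = 8.500141

segments=12 loops=1 length=8.500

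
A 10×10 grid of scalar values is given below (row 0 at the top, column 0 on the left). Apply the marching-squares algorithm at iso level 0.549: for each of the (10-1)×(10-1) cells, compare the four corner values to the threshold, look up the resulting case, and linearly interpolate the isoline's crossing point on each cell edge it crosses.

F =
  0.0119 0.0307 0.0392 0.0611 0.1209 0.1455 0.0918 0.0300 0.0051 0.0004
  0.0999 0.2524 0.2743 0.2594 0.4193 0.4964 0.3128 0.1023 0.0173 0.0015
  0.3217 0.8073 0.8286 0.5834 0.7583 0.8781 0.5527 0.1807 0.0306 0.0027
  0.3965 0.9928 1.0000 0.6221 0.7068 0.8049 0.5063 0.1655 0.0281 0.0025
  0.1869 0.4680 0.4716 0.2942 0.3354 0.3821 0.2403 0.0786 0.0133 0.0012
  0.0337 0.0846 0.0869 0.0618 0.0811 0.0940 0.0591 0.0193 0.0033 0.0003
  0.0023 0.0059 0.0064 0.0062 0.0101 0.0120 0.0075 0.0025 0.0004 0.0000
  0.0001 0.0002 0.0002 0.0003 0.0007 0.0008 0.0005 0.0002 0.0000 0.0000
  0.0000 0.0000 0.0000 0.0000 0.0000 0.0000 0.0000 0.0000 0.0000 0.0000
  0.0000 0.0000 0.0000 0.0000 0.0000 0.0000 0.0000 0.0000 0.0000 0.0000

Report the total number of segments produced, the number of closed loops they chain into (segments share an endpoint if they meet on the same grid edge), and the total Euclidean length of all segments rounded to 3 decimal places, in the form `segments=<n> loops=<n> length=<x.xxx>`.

cell (1,0): code 0100 → (1.535,1.000)–(2.000,0.468)
cell (1,1): code 1100 → (1.496,2.000)–(1.535,1.000)
cell (1,2): code 1100 → (1.894,3.000)–(1.496,2.000)
cell (1,3): code 1100 → (1.383,4.000)–(1.894,3.000)
cell (1,4): code 1100 → (1.138,5.000)–(1.383,4.000)
cell (1,5): code 1100 → (1.985,6.000)–(1.138,5.000)
cell (1,6): code 1000 → (2.000,6.010)–(1.985,6.000)
cell (2,0): code 0110 → (2.000,0.468)–(3.000,0.256)
cell (2,5): code 1011 → (3.000,5.857)–(2.080,6.000)
cell (2,6): code 0001 → (2.080,6.000)–(2.000,6.010)
cell (3,0): code 0010 → (3.000,0.256)–(3.846,1.000)
cell (3,1): code 0011 → (3.846,1.000)–(3.854,2.000)
cell (3,2): code 0011 → (3.854,2.000)–(3.223,3.000)
cell (3,3): code 0011 → (3.223,3.000)–(3.425,4.000)
cell (3,4): code 0011 → (3.425,4.000)–(3.605,5.000)
cell (3,5): code 0001 → (3.605,5.000)–(3.000,5.857)
total: 16 segments, chained into 1 closed loop(s), length Σ = 14.693539

segments=16 loops=1 length=14.694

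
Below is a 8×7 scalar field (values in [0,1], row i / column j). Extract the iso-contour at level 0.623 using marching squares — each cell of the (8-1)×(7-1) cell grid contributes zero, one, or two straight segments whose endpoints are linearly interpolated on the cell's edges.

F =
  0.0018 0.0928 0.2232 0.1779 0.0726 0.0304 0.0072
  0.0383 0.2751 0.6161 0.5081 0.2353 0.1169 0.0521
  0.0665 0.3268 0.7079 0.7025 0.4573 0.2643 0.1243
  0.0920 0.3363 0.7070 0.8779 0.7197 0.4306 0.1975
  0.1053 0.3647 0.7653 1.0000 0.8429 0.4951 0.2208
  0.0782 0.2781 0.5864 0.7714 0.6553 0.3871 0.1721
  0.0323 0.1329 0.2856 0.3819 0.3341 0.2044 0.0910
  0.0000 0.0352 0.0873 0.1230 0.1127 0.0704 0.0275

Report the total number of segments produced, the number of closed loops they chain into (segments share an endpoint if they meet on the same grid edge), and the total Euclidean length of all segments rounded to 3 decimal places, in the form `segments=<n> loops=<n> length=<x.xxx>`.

segments=14 loops=1 length=11.435

cell (1,1): code 0100 → (1.075,2.000)–(2.000,1.777)
cell (1,2): code 1100 → (1.591,3.000)–(1.075,2.000)
cell (1,3): code 1000 → (2.000,3.324)–(1.591,3.000)
cell (2,1): code 0110 → (2.000,1.777)–(3.000,1.773)
cell (2,3): code 1101 → (2.631,4.000)–(2.000,3.324)
cell (2,4): code 1000 → (3.000,4.334)–(2.631,4.000)
cell (3,1): code 0110 → (3.000,1.773)–(4.000,1.645)
cell (3,4): code 1001 → (4.000,4.632)–(3.000,4.334)
cell (4,1): code 0010 → (4.000,1.645)–(4.795,2.000)
cell (4,2): code 0111 → (4.795,2.000)–(5.000,2.198)
cell (4,4): code 1001 → (5.000,4.120)–(4.000,4.632)
cell (5,2): code 0010 → (5.000,2.198)–(5.381,3.000)
cell (5,3): code 0011 → (5.381,3.000)–(5.101,4.000)
cell (5,4): code 0001 → (5.101,4.000)–(5.000,4.120)
total: 14 segments, chained into 1 closed loop(s), length Σ = 11.435241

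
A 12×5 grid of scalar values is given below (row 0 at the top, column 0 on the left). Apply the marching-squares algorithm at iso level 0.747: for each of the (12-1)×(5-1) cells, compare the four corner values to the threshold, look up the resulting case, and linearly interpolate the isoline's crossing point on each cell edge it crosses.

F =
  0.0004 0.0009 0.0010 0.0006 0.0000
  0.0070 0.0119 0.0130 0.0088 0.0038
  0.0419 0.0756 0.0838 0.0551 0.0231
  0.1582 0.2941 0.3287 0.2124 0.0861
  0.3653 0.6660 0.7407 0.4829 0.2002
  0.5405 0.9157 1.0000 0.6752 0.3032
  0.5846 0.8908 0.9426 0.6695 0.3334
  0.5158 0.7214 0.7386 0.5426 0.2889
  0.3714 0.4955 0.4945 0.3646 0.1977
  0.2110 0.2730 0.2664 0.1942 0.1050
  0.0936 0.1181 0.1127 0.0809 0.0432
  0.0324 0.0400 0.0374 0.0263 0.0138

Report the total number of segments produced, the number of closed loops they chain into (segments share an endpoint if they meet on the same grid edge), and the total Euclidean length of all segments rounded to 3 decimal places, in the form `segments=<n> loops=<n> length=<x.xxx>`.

cell (4,0): code 0100 → (4.324,1.000)–(5.000,0.550)
cell (4,1): code 1100 → (4.024,2.000)–(4.324,1.000)
cell (4,2): code 1000 → (5.000,2.779)–(4.024,2.000)
cell (5,0): code 0110 → (5.000,0.550)–(6.000,0.530)
cell (5,2): code 1001 → (6.000,2.716)–(5.000,2.779)
cell (6,0): code 0010 → (6.000,0.530)–(6.849,1.000)
cell (6,1): code 0011 → (6.849,1.000)–(6.959,2.000)
cell (6,2): code 0001 → (6.959,2.000)–(6.000,2.716)
total: 8 segments, chained into 1 closed loop(s), length Σ = 8.279216

segments=8 loops=1 length=8.279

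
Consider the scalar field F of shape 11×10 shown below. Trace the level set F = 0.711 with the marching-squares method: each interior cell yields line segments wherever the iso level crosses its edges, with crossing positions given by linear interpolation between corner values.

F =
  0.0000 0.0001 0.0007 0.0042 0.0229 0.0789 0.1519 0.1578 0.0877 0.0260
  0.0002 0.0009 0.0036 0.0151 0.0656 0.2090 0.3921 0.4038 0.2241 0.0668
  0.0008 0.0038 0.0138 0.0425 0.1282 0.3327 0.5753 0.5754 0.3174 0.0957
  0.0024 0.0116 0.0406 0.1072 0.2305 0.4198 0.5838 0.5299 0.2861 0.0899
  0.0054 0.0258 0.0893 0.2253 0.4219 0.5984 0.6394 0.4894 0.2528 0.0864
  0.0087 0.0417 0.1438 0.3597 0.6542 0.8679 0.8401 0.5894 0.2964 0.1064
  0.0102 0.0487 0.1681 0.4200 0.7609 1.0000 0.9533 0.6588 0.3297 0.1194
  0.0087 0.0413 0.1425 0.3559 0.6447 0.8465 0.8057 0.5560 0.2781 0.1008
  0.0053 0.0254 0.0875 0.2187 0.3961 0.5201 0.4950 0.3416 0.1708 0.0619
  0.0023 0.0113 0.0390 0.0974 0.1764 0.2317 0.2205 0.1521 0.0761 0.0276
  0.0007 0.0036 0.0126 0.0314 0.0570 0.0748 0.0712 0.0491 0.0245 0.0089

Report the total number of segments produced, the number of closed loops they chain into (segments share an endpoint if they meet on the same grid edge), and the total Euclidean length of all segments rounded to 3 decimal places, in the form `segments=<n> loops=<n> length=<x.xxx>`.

cell (4,4): code 0100 → (4.418,5.000)–(5.000,4.266)
cell (4,5): code 1100 → (4.357,6.000)–(4.418,5.000)
cell (4,6): code 1000 → (5.000,6.515)–(4.357,6.000)
cell (5,3): code 0100 → (5.532,4.000)–(6.000,3.854)
cell (5,4): code 1110 → (5.000,4.266)–(5.532,4.000)
cell (5,6): code 1001 → (6.000,6.823)–(5.000,6.515)
cell (6,3): code 0010 → (6.000,3.854)–(6.429,4.000)
cell (6,4): code 0111 → (6.429,4.000)–(7.000,4.329)
cell (6,6): code 1001 → (7.000,6.379)–(6.000,6.823)
cell (7,4): code 0010 → (7.000,4.329)–(7.415,5.000)
cell (7,5): code 0011 → (7.415,5.000)–(7.305,6.000)
cell (7,6): code 0001 → (7.305,6.000)–(7.000,6.379)
total: 12 segments, chained into 1 closed loop(s), length Σ = 9.382273

segments=12 loops=1 length=9.382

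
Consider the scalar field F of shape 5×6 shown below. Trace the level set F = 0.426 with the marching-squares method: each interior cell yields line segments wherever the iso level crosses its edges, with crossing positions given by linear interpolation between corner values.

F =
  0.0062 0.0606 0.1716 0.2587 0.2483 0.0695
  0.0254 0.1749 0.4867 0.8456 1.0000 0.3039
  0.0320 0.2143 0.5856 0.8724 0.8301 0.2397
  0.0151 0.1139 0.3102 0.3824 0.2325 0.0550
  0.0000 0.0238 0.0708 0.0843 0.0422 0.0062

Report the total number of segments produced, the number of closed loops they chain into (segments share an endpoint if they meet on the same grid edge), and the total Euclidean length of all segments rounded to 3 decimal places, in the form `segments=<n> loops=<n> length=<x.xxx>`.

cell (0,1): code 0100 → (0.807,2.000)–(1.000,1.805)
cell (0,2): code 1100 → (0.285,3.000)–(0.807,2.000)
cell (0,3): code 1100 → (0.236,4.000)–(0.285,3.000)
cell (0,4): code 1000 → (1.000,4.825)–(0.236,4.000)
cell (1,1): code 0110 → (1.000,1.805)–(2.000,1.570)
cell (1,4): code 1001 → (2.000,4.684)–(1.000,4.825)
cell (2,1): code 0010 → (2.000,1.570)–(2.580,2.000)
cell (2,2): code 0011 → (2.580,2.000)–(2.911,3.000)
cell (2,3): code 0011 → (2.911,3.000)–(2.676,4.000)
cell (2,4): code 0001 → (2.676,4.000)–(2.000,4.684)
total: 10 segments, chained into 1 closed loop(s), length Σ = 9.328540

segments=10 loops=1 length=9.329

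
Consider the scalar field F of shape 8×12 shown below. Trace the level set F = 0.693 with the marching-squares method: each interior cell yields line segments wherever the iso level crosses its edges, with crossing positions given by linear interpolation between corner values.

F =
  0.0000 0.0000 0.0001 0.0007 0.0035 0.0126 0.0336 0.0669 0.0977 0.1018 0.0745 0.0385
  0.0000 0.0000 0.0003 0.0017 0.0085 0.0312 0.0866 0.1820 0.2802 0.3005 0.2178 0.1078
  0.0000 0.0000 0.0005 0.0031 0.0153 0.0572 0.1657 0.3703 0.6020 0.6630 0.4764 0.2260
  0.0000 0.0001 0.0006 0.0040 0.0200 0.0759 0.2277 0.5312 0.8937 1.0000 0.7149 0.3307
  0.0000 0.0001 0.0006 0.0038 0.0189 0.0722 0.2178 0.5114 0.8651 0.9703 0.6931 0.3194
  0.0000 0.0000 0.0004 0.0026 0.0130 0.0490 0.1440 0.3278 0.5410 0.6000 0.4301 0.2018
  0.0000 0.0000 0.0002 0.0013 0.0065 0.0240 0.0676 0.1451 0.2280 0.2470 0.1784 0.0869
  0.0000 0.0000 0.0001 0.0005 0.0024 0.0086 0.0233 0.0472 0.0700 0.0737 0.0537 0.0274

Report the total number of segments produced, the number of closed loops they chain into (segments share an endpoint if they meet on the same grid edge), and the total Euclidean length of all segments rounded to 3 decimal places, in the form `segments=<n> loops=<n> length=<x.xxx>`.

cell (2,7): code 0100 → (2.312,8.000)–(3.000,7.446)
cell (2,8): code 1100 → (2.089,9.000)–(2.312,8.000)
cell (2,9): code 1100 → (2.908,10.000)–(2.089,9.000)
cell (2,10): code 1000 → (3.000,10.057)–(2.908,10.000)
cell (3,7): code 0110 → (3.000,7.446)–(4.000,7.513)
cell (3,10): code 1001 → (4.000,10.000)–(3.000,10.057)
cell (4,7): code 0010 → (4.000,7.513)–(4.531,8.000)
cell (4,8): code 0011 → (4.531,8.000)–(4.749,9.000)
cell (4,9): code 0011 → (4.749,9.000)–(4.000,10.000)
cell (4,10): code 0001 → (4.000,10.000)–(4.000,10.000)
total: 10 segments, chained into 1 closed loop(s), length Σ = 8.305521

segments=10 loops=1 length=8.306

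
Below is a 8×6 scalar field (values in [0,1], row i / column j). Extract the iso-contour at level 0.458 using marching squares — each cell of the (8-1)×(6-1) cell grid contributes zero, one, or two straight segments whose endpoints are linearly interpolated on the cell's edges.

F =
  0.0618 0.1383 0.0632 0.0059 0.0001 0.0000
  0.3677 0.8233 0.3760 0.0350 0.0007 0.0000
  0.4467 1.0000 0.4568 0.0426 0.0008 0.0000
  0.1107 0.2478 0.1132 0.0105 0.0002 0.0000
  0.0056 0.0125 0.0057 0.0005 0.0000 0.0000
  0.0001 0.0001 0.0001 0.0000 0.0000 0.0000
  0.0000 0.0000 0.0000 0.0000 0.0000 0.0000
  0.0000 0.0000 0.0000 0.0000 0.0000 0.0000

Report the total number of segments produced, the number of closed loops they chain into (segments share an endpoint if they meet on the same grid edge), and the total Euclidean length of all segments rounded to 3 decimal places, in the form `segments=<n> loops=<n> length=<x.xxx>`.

segments=6 loops=1 length=6.417

cell (0,0): code 0100 → (0.467,1.000)–(1.000,0.198)
cell (0,1): code 1000 → (1.000,1.817)–(0.467,1.000)
cell (1,0): code 0110 → (1.000,0.198)–(2.000,0.020)
cell (1,1): code 1001 → (2.000,1.998)–(1.000,1.817)
cell (2,0): code 0010 → (2.000,0.020)–(2.721,1.000)
cell (2,1): code 0001 → (2.721,1.000)–(2.000,1.998)
total: 6 segments, chained into 1 closed loop(s), length Σ = 6.417085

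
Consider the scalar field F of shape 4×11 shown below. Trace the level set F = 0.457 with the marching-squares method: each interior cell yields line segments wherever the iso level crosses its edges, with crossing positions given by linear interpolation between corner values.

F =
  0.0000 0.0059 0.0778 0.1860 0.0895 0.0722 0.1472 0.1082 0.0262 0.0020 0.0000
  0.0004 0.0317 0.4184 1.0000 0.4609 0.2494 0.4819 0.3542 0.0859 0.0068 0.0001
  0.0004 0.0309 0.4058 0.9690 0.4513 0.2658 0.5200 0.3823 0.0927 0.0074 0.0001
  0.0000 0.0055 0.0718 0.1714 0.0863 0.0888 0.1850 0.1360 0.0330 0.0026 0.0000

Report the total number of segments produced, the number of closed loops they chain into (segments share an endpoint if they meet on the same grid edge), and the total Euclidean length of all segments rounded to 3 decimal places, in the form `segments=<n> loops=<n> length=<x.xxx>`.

cell (0,2): code 0100 → (0.333,3.000)–(1.000,2.066)
cell (0,3): code 1100 → (0.989,4.000)–(0.333,3.000)
cell (0,4): code 1000 → (1.000,4.018)–(0.989,4.000)
cell (0,5): code 0100 → (0.926,6.000)–(1.000,5.893)
cell (0,6): code 1000 → (1.000,6.195)–(0.926,6.000)
cell (1,2): code 0110 → (1.000,2.066)–(2.000,2.091)
cell (1,3): code 1011 → (2.000,3.989)–(1.406,4.000)
cell (1,4): code 0001 → (1.406,4.000)–(1.000,4.018)
cell (1,5): code 0110 → (1.000,5.893)–(2.000,5.752)
cell (1,6): code 1001 → (2.000,6.458)–(1.000,6.195)
cell (2,2): code 0010 → (2.000,2.091)–(2.642,3.000)
cell (2,3): code 0001 → (2.642,3.000)–(2.000,3.989)
cell (2,5): code 0010 → (2.000,5.752)–(2.188,6.000)
cell (2,6): code 0001 → (2.188,6.000)–(2.000,6.458)
total: 14 segments, chained into 2 closed loop(s), length Σ = 9.846331

segments=14 loops=2 length=9.846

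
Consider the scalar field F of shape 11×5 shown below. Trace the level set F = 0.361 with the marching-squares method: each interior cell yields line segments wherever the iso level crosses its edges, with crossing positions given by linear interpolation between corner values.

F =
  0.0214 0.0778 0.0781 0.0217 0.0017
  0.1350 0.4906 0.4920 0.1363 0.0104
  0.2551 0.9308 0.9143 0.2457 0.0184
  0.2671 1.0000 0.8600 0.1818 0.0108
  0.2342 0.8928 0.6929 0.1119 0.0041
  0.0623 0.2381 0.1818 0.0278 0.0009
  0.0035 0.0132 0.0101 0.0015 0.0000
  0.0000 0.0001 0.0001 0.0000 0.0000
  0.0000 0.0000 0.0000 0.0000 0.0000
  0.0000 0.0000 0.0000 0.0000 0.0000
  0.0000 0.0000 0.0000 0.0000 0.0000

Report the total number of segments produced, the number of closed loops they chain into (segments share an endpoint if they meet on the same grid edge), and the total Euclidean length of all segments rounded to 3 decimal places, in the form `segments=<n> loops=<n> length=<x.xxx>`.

segments=12 loops=1 length=11.219

cell (0,0): code 0100 → (0.686,1.000)–(1.000,0.636)
cell (0,1): code 1100 → (0.683,2.000)–(0.686,1.000)
cell (0,2): code 1000 → (1.000,2.368)–(0.683,2.000)
cell (1,0): code 0110 → (1.000,0.636)–(2.000,0.157)
cell (1,2): code 1001 → (2.000,2.828)–(1.000,2.368)
cell (2,0): code 0110 → (2.000,0.157)–(3.000,0.128)
cell (2,2): code 1001 → (3.000,2.736)–(2.000,2.828)
cell (3,0): code 0110 → (3.000,0.128)–(4.000,0.193)
cell (3,2): code 1001 → (4.000,2.571)–(3.000,2.736)
cell (4,0): code 0010 → (4.000,0.193)–(4.812,1.000)
cell (4,1): code 0011 → (4.812,1.000)–(4.649,2.000)
cell (4,2): code 0001 → (4.649,2.000)–(4.000,2.571)
total: 12 segments, chained into 1 closed loop(s), length Σ = 11.219320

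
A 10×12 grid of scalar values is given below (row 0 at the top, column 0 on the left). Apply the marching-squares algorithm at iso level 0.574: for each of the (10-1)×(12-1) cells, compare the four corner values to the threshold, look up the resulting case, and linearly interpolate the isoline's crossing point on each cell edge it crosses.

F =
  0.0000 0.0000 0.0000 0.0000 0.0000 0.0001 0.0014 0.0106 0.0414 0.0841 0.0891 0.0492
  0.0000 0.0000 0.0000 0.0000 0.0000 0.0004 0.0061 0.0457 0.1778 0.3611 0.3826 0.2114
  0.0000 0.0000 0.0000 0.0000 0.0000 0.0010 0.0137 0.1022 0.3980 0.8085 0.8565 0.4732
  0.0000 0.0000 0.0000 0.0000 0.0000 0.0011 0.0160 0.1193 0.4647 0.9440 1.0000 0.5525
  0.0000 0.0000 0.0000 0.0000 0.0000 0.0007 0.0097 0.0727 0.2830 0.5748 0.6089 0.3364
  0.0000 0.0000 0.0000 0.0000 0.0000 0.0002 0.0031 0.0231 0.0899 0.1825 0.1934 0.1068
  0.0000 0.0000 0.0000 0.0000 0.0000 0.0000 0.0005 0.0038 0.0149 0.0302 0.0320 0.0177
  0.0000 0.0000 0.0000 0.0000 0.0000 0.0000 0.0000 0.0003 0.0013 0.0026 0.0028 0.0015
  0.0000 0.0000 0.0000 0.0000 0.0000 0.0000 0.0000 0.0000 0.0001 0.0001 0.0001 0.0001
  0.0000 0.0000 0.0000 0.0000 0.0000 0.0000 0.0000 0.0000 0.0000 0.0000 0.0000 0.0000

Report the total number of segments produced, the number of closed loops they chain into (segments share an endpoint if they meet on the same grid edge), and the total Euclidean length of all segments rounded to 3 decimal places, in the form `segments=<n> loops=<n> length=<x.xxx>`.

cell (1,8): code 0100 → (1.476,9.000)–(2.000,8.429)
cell (1,9): code 1100 → (1.404,10.000)–(1.476,9.000)
cell (1,10): code 1000 → (2.000,10.737)–(1.404,10.000)
cell (2,8): code 0110 → (2.000,8.429)–(3.000,8.228)
cell (2,10): code 1001 → (3.000,10.952)–(2.000,10.737)
cell (3,8): code 0110 → (3.000,8.228)–(4.000,8.997)
cell (3,10): code 1001 → (4.000,10.128)–(3.000,10.952)
cell (4,8): code 0010 → (4.000,8.997)–(4.002,9.000)
cell (4,9): code 0011 → (4.002,9.000)–(4.084,10.000)
cell (4,10): code 0001 → (4.084,10.000)–(4.000,10.128)
total: 10 segments, chained into 1 closed loop(s), length Σ = 8.485797

segments=10 loops=1 length=8.486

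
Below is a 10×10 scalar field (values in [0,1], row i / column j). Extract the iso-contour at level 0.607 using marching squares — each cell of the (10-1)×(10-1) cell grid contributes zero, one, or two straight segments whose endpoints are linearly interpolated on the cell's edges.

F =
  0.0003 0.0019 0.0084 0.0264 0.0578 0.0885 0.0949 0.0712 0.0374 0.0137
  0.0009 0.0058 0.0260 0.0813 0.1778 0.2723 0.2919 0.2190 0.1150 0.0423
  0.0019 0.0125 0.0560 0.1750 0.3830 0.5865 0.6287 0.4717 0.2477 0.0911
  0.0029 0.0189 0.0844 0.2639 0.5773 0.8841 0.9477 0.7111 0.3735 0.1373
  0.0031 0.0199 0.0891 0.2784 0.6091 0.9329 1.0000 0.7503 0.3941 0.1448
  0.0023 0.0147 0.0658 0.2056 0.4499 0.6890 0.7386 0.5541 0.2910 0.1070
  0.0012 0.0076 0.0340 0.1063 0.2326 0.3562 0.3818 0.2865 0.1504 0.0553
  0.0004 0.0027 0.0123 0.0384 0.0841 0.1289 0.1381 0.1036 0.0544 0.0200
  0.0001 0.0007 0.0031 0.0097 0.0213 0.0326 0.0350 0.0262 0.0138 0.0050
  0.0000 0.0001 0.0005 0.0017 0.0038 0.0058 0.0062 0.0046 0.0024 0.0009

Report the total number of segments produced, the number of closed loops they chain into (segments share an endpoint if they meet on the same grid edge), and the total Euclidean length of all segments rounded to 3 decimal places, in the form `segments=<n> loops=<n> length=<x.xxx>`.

segments=16 loops=1 length=10.692

cell (1,5): code 0100 → (1.936,6.000)–(2.000,5.486)
cell (1,6): code 1000 → (2.000,6.138)–(1.936,6.000)
cell (2,4): code 0100 → (2.069,5.000)–(3.000,4.097)
cell (2,5): code 1110 → (2.000,5.486)–(2.069,5.000)
cell (2,6): code 1101 → (2.565,7.000)–(2.000,6.138)
cell (2,7): code 1000 → (3.000,7.308)–(2.565,7.000)
cell (3,3): code 0100 → (3.934,4.000)–(4.000,3.994)
cell (3,4): code 1110 → (3.000,4.097)–(3.934,4.000)
cell (3,7): code 1001 → (4.000,7.402)–(3.000,7.308)
cell (4,3): code 0010 → (4.000,3.994)–(4.013,4.000)
cell (4,4): code 0111 → (4.013,4.000)–(5.000,4.657)
cell (4,6): code 1011 → (5.000,6.713)–(4.730,7.000)
cell (4,7): code 0001 → (4.730,7.000)–(4.000,7.402)
cell (5,4): code 0010 → (5.000,4.657)–(5.246,5.000)
cell (5,5): code 0011 → (5.246,5.000)–(5.369,6.000)
cell (5,6): code 0001 → (5.369,6.000)–(5.000,6.713)
total: 16 segments, chained into 1 closed loop(s), length Σ = 10.692293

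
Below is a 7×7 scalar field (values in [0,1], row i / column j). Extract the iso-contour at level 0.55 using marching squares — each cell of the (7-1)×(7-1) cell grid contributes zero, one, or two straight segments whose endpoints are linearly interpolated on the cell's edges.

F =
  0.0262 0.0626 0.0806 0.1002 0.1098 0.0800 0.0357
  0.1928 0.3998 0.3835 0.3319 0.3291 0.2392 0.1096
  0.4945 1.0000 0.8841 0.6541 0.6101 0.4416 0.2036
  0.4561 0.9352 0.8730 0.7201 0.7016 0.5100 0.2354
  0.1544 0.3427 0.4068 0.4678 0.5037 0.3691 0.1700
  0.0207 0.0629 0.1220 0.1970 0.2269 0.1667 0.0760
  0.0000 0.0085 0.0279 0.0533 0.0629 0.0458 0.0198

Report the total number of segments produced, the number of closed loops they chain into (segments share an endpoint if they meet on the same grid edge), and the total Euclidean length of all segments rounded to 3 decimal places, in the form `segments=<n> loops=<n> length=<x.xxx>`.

segments=12 loops=1 length=11.881

cell (1,0): code 0100 → (1.250,1.000)–(2.000,0.110)
cell (1,1): code 1100 → (1.333,2.000)–(1.250,1.000)
cell (1,2): code 1100 → (1.677,3.000)–(1.333,2.000)
cell (1,3): code 1100 → (1.786,4.000)–(1.677,3.000)
cell (1,4): code 1000 → (2.000,4.357)–(1.786,4.000)
cell (2,0): code 0110 → (2.000,0.110)–(3.000,0.196)
cell (2,4): code 1001 → (3.000,4.791)–(2.000,4.357)
cell (3,0): code 0010 → (3.000,0.196)–(3.650,1.000)
cell (3,1): code 0011 → (3.650,1.000)–(3.693,2.000)
cell (3,2): code 0011 → (3.693,2.000)–(3.674,3.000)
cell (3,3): code 0011 → (3.674,3.000)–(3.766,4.000)
cell (3,4): code 0001 → (3.766,4.000)–(3.000,4.791)
total: 12 segments, chained into 1 closed loop(s), length Σ = 11.881318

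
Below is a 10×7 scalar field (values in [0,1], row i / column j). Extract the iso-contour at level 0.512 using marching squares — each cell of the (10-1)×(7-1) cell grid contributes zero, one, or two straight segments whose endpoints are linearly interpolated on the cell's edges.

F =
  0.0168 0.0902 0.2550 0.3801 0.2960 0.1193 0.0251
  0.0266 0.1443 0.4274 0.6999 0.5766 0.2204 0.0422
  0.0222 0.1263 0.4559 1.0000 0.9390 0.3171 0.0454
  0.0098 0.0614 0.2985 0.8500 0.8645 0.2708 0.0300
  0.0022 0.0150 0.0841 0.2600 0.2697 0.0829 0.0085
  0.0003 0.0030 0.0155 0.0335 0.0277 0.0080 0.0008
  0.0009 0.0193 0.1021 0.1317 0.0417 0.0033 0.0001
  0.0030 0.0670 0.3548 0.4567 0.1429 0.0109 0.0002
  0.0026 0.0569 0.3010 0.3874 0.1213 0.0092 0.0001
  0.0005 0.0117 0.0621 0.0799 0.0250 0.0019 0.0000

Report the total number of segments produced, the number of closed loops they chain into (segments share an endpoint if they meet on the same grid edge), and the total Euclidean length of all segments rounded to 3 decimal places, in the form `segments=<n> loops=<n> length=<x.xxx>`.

segments=10 loops=1 length=9.124

cell (0,2): code 0100 → (0.412,3.000)–(1.000,2.310)
cell (0,3): code 1100 → (0.770,4.000)–(0.412,3.000)
cell (0,4): code 1000 → (1.000,4.181)–(0.770,4.000)
cell (1,2): code 0110 → (1.000,2.310)–(2.000,2.103)
cell (1,4): code 1001 → (2.000,4.687)–(1.000,4.181)
cell (2,2): code 0110 → (2.000,2.103)–(3.000,2.387)
cell (2,4): code 1001 → (3.000,4.594)–(2.000,4.687)
cell (3,2): code 0010 → (3.000,2.387)–(3.573,3.000)
cell (3,3): code 0011 → (3.573,3.000)–(3.593,4.000)
cell (3,4): code 0001 → (3.593,4.000)–(3.000,4.594)
total: 10 segments, chained into 1 closed loop(s), length Σ = 9.124454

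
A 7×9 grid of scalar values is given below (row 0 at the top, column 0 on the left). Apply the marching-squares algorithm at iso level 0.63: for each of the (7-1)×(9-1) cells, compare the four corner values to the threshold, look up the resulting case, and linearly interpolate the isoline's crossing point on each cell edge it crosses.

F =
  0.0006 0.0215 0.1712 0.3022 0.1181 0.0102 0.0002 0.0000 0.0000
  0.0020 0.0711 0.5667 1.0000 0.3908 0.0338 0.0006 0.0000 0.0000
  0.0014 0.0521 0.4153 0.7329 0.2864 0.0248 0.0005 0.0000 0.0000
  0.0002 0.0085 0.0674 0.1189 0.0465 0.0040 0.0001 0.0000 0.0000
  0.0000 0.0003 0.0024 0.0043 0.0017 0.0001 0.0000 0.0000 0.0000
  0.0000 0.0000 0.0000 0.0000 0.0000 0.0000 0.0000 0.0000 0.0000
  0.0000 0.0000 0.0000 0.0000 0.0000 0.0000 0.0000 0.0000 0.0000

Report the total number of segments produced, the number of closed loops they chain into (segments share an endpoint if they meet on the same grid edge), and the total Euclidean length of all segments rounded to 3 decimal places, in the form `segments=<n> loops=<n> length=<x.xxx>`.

segments=6 loops=1 length=4.662

cell (0,2): code 0100 → (0.470,3.000)–(1.000,2.146)
cell (0,3): code 1000 → (1.000,3.607)–(0.470,3.000)
cell (1,2): code 0110 → (1.000,2.146)–(2.000,2.676)
cell (1,3): code 1001 → (2.000,3.230)–(1.000,3.607)
cell (2,2): code 0010 → (2.000,2.676)–(2.168,3.000)
cell (2,3): code 0001 → (2.168,3.000)–(2.000,3.230)
total: 6 segments, chained into 1 closed loop(s), length Σ = 4.661511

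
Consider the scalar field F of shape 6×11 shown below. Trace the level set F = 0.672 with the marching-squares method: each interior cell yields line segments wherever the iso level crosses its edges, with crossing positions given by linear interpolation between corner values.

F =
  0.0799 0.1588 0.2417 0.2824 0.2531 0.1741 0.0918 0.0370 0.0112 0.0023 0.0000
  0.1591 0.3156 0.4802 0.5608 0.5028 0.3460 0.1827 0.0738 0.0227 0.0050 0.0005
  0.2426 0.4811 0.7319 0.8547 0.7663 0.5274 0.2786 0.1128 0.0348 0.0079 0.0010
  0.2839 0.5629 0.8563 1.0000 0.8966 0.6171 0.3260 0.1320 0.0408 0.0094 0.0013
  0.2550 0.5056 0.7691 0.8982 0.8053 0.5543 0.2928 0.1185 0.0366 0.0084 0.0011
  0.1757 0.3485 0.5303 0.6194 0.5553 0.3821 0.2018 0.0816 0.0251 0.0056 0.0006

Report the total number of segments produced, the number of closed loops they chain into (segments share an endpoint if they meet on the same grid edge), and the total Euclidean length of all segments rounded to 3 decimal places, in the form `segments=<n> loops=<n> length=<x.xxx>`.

segments=12 loops=1 length=10.616

cell (1,1): code 0100 → (1.762,2.000)–(2.000,1.761)
cell (1,2): code 1100 → (1.378,3.000)–(1.762,2.000)
cell (1,3): code 1100 → (1.642,4.000)–(1.378,3.000)
cell (1,4): code 1000 → (2.000,4.395)–(1.642,4.000)
cell (2,1): code 0110 → (2.000,1.761)–(3.000,1.372)
cell (2,4): code 1001 → (3.000,4.804)–(2.000,4.395)
cell (3,1): code 0110 → (3.000,1.372)–(4.000,1.631)
cell (3,4): code 1001 → (4.000,4.531)–(3.000,4.804)
cell (4,1): code 0010 → (4.000,1.631)–(4.407,2.000)
cell (4,2): code 0011 → (4.407,2.000)–(4.811,3.000)
cell (4,3): code 0011 → (4.811,3.000)–(4.533,4.000)
cell (4,4): code 0001 → (4.533,4.000)–(4.000,4.531)
total: 12 segments, chained into 1 closed loop(s), length Σ = 10.616391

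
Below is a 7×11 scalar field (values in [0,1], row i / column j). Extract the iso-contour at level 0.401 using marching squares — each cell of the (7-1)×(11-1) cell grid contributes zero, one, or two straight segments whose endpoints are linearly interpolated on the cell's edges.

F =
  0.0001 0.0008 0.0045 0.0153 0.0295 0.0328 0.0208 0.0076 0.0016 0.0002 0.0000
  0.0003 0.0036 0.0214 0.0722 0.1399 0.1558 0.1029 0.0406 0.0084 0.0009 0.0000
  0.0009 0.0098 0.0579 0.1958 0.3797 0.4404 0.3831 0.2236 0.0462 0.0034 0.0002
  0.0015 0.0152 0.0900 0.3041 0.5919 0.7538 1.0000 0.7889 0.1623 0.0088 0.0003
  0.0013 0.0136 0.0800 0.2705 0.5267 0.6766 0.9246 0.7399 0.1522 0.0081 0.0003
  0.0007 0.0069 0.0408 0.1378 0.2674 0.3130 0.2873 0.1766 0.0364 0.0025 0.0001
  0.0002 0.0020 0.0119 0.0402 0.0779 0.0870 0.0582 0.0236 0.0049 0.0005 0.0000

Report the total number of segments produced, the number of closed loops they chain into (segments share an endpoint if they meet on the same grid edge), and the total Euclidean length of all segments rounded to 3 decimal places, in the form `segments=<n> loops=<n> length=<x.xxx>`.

cell (1,4): code 0100 → (1.862,5.000)–(2.000,4.351)
cell (1,5): code 1000 → (2.000,5.688)–(1.862,5.000)
cell (2,3): code 0100 → (2.100,4.000)–(3.000,3.337)
cell (2,4): code 1110 → (2.000,4.351)–(2.100,4.000)
cell (2,5): code 1101 → (2.029,6.000)–(2.000,5.688)
cell (2,6): code 1100 → (2.314,7.000)–(2.029,6.000)
cell (2,7): code 1000 → (3.000,7.619)–(2.314,7.000)
cell (3,3): code 0110 → (3.000,3.337)–(4.000,3.509)
cell (3,7): code 1001 → (4.000,7.577)–(3.000,7.619)
cell (4,3): code 0010 → (4.000,3.509)–(4.485,4.000)
cell (4,4): code 0011 → (4.485,4.000)–(4.758,5.000)
cell (4,5): code 0011 → (4.758,5.000)–(4.822,6.000)
cell (4,6): code 0011 → (4.822,6.000)–(4.602,7.000)
cell (4,7): code 0001 → (4.602,7.000)–(4.000,7.577)
total: 14 segments, chained into 1 closed loop(s), length Σ = 11.726825

segments=14 loops=1 length=11.727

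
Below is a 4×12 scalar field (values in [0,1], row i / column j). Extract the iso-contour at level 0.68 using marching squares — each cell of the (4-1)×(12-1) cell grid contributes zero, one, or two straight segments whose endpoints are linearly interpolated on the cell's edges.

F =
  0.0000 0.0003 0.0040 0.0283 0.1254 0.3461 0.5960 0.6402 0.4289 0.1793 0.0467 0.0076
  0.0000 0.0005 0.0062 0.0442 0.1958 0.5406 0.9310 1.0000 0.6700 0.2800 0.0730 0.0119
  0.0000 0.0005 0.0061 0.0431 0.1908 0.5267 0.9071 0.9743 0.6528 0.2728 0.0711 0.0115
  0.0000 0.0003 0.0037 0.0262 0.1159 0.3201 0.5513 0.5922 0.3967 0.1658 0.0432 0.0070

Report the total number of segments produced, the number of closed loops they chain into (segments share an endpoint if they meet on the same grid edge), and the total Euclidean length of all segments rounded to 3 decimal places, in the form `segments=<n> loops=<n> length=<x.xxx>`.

cell (0,5): code 0100 → (0.251,6.000)–(1.000,5.357)
cell (0,6): code 1100 → (0.111,7.000)–(0.251,6.000)
cell (0,7): code 1000 → (1.000,7.970)–(0.111,7.000)
cell (1,5): code 0110 → (1.000,5.357)–(2.000,5.403)
cell (1,7): code 1001 → (2.000,7.915)–(1.000,7.970)
cell (2,5): code 0010 → (2.000,5.403)–(2.638,6.000)
cell (2,6): code 0011 → (2.638,6.000)–(2.770,7.000)
cell (2,7): code 0001 → (2.770,7.000)–(2.000,7.915)
total: 8 segments, chained into 1 closed loop(s), length Σ = 8.394334

segments=8 loops=1 length=8.394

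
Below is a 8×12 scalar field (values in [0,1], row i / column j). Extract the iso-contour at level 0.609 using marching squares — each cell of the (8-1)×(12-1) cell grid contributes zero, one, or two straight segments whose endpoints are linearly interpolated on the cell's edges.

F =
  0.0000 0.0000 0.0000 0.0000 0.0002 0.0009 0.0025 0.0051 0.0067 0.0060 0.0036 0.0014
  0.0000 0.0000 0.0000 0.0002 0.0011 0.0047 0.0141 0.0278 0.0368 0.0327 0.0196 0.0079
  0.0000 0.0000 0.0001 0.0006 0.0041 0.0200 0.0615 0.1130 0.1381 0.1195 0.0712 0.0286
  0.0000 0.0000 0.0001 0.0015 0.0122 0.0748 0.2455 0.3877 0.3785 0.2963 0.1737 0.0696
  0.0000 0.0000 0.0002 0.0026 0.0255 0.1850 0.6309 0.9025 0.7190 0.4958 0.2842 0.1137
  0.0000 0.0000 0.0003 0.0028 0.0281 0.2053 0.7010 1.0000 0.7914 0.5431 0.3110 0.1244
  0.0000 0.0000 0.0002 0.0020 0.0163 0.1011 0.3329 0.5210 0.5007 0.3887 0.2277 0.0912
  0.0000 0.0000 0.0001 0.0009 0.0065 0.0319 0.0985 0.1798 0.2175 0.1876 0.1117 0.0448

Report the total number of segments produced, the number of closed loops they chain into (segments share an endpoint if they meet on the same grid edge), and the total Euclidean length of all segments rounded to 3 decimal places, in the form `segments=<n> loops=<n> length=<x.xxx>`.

segments=10 loops=1 length=8.301

cell (3,5): code 0100 → (3.943,6.000)–(4.000,5.951)
cell (3,6): code 1100 → (3.430,7.000)–(3.943,6.000)
cell (3,7): code 1100 → (3.677,8.000)–(3.430,7.000)
cell (3,8): code 1000 → (4.000,8.493)–(3.677,8.000)
cell (4,5): code 0110 → (4.000,5.951)–(5.000,5.814)
cell (4,8): code 1001 → (5.000,8.735)–(4.000,8.493)
cell (5,5): code 0010 → (5.000,5.814)–(5.250,6.000)
cell (5,6): code 0011 → (5.250,6.000)–(5.816,7.000)
cell (5,7): code 0011 → (5.816,7.000)–(5.627,8.000)
cell (5,8): code 0001 → (5.627,8.000)–(5.000,8.735)
total: 10 segments, chained into 1 closed loop(s), length Σ = 8.300888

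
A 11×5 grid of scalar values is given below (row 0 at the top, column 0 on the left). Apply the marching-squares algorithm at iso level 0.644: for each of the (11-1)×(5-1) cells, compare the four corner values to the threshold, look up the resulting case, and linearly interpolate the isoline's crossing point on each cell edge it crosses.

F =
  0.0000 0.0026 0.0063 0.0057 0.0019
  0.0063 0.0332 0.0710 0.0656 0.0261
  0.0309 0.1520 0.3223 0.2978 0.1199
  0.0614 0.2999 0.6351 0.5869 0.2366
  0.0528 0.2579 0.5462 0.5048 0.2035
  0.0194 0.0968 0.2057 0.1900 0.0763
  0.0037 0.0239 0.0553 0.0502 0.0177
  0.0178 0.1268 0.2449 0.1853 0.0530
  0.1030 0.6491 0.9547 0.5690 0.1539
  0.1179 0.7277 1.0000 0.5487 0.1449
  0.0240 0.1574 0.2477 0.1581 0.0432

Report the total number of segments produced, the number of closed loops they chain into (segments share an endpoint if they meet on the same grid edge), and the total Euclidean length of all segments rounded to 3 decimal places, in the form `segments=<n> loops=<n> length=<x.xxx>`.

segments=8 loops=1 length=6.199

cell (7,0): code 0100 → (7.990,1.000)–(8.000,0.991)
cell (7,1): code 1100 → (7.562,2.000)–(7.990,1.000)
cell (7,2): code 1000 → (8.000,2.806)–(7.562,2.000)
cell (8,0): code 0110 → (8.000,0.991)–(9.000,0.863)
cell (8,2): code 1001 → (9.000,2.789)–(8.000,2.806)
cell (9,0): code 0010 → (9.000,0.863)–(9.147,1.000)
cell (9,1): code 0011 → (9.147,1.000)–(9.473,2.000)
cell (9,2): code 0001 → (9.473,2.000)–(9.000,2.789)
total: 8 segments, chained into 1 closed loop(s), length Σ = 6.199093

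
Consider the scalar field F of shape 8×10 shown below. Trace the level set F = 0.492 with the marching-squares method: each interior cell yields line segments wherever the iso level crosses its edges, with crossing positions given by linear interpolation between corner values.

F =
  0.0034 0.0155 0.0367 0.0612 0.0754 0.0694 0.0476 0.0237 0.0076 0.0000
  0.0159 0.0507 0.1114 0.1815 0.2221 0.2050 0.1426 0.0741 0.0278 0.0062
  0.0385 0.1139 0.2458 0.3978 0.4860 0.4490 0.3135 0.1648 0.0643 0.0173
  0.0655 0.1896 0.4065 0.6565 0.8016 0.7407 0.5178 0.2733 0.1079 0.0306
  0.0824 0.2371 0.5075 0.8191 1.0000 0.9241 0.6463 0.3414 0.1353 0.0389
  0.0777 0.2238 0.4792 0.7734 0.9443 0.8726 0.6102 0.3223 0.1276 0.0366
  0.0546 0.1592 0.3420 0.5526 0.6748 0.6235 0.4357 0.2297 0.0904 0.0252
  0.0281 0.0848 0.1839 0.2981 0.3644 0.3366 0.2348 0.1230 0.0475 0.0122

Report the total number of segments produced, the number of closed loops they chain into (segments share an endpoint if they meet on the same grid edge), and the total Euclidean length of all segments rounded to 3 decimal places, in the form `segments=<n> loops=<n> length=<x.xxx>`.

cell (2,2): code 0100 → (2.364,3.000)–(3.000,2.342)
cell (2,3): code 1100 → (2.019,4.000)–(2.364,3.000)
cell (2,4): code 1100 → (2.147,5.000)–(2.019,4.000)
cell (2,5): code 1100 → (2.874,6.000)–(2.147,5.000)
cell (2,6): code 1000 → (3.000,6.106)–(2.874,6.000)
cell (3,1): code 0100 → (3.847,2.000)–(4.000,1.943)
cell (3,2): code 1110 → (3.000,2.342)–(3.847,2.000)
cell (3,6): code 1001 → (4.000,6.506)–(3.000,6.106)
cell (4,1): code 0010 → (4.000,1.943)–(4.548,2.000)
cell (4,2): code 0111 → (4.548,2.000)–(5.000,2.044)
cell (4,6): code 1001 → (5.000,6.411)–(4.000,6.506)
cell (5,2): code 0110 → (5.000,2.044)–(6.000,2.712)
cell (5,5): code 1011 → (6.000,5.700)–(5.677,6.000)
cell (5,6): code 0001 → (5.677,6.000)–(5.000,6.411)
cell (6,2): code 0010 → (6.000,2.712)–(6.238,3.000)
cell (6,3): code 0011 → (6.238,3.000)–(6.589,4.000)
cell (6,4): code 0011 → (6.589,4.000)–(6.458,5.000)
cell (6,5): code 0001 → (6.458,5.000)–(6.000,5.700)
total: 18 segments, chained into 1 closed loop(s), length Σ = 14.259428

segments=18 loops=1 length=14.259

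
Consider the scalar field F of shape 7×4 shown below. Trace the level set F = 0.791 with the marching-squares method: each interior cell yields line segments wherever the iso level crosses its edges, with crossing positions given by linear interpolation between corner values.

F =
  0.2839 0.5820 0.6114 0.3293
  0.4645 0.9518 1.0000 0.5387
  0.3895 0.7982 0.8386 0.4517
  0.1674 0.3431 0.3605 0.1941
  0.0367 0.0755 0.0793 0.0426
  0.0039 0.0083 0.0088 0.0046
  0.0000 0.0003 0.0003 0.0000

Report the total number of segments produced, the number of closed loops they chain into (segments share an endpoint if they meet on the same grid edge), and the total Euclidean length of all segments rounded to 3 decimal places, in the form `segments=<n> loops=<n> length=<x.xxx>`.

segments=8 loops=1 length=5.541

cell (0,0): code 0100 → (0.565,1.000)–(1.000,0.670)
cell (0,1): code 1100 → (0.462,2.000)–(0.565,1.000)
cell (0,2): code 1000 → (1.000,2.453)–(0.462,2.000)
cell (1,0): code 0110 → (1.000,0.670)–(2.000,0.982)
cell (1,2): code 1001 → (2.000,2.123)–(1.000,2.453)
cell (2,0): code 0010 → (2.000,0.982)–(2.016,1.000)
cell (2,1): code 0011 → (2.016,1.000)–(2.100,2.000)
cell (2,2): code 0001 → (2.100,2.000)–(2.000,2.123)
total: 8 segments, chained into 1 closed loop(s), length Σ = 5.540530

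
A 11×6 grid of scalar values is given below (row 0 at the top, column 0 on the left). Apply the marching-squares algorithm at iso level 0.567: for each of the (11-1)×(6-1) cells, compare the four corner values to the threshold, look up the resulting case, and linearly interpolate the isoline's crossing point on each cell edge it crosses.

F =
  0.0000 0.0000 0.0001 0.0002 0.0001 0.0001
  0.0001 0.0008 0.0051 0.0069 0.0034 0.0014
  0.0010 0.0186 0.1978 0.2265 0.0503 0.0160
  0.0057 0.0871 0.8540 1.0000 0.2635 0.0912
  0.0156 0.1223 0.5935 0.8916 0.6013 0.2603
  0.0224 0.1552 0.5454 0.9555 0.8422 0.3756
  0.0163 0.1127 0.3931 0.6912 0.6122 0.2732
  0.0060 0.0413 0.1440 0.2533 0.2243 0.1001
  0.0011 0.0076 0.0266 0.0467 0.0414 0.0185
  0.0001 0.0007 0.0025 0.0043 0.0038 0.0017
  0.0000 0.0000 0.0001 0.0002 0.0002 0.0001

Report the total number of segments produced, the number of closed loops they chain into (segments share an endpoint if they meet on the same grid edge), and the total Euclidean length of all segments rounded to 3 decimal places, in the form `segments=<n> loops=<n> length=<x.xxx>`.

segments=14 loops=1 length=10.621

cell (2,1): code 0100 → (2.563,2.000)–(3.000,1.626)
cell (2,2): code 1100 → (2.440,3.000)–(2.563,2.000)
cell (2,3): code 1000 → (3.000,3.588)–(2.440,3.000)
cell (3,1): code 0110 → (3.000,1.626)–(4.000,1.944)
cell (3,3): code 1101 → (3.898,4.000)–(3.000,3.588)
cell (3,4): code 1000 → (4.000,4.101)–(3.898,4.000)
cell (4,1): code 0010 → (4.000,1.944)–(4.551,2.000)
cell (4,2): code 0111 → (4.551,2.000)–(5.000,2.053)
cell (4,4): code 1001 → (5.000,4.590)–(4.000,4.101)
cell (5,2): code 0110 → (5.000,2.053)–(6.000,2.583)
cell (5,4): code 1001 → (6.000,4.133)–(5.000,4.590)
cell (6,2): code 0010 → (6.000,2.583)–(6.284,3.000)
cell (6,3): code 0011 → (6.284,3.000)–(6.117,4.000)
cell (6,4): code 0001 → (6.117,4.000)–(6.000,4.133)
total: 14 segments, chained into 1 closed loop(s), length Σ = 10.621106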